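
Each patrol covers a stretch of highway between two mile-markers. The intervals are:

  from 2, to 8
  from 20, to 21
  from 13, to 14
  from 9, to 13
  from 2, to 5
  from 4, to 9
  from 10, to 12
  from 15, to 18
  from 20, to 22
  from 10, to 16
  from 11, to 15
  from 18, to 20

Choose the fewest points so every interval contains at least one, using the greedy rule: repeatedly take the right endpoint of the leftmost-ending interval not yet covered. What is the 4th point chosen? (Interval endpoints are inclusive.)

18

Sort by right endpoint; whenever an interval is uncovered, place a point at its right end.
Sorted: [2,5] [2,8] [4,9] [10,12] [9,13] [13,14] [11,15] [10,16] [15,18] [18,20] [20,21] [20,22]
{[2,5],[2,8],[4,9]} hit by 5; {[10,12],[9,13]} hit by 12; {[13,14],[11,15],[10,16]} hit by 14; {[15,18],[18,20]} hit by 18; {[20,21],[20,22]} hit by 21.
Points: 5, 12, 14, 18, 21 (5 total).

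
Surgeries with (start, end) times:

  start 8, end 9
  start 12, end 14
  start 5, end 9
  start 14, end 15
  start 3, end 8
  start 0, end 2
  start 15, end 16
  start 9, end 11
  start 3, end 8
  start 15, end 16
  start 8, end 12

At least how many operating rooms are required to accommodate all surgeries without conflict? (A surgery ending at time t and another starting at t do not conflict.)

The answer is the maximum number of intervals overlapping at any instant.
starts: [0, 3, 3, 5, 8, 8, 9, 12, 14, 15, 15]
ends:   [2, 8, 8, 9, 9, 11, 12, 14, 15, 16, 16]
s0→1 e2→0 s3→1 s3→2 s5→3  — peak 3.

3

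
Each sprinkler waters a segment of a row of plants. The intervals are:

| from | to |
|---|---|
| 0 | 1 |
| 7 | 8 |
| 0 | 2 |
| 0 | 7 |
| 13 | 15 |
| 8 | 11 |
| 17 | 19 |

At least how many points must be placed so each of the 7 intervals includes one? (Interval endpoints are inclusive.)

4

Sort by right endpoint; whenever an interval is uncovered, place a point at its right end.
Sorted: [0,1] [0,2] [0,7] [7,8] [8,11] [13,15] [17,19]
{[0,1],[0,2],[0,7]} hit by 1; {[7,8],[8,11]} hit by 8; {[13,15]} hit by 15; {[17,19]} hit by 19.
Points: 1, 8, 15, 19 (4 total).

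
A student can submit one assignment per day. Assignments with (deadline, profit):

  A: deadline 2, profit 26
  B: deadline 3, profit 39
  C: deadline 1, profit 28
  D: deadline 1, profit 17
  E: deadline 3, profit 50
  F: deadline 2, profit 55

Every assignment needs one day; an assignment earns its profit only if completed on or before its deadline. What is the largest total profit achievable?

By profit: F(d2,55), E(d3,50), B(d3,39), C(d1,28), A(d2,26), D(d1,17)
F→slot 2; E→slot 3; B→slot 1; C skipped; A skipped; D skipped.
Profit = 39 + 55 + 50 = 144

144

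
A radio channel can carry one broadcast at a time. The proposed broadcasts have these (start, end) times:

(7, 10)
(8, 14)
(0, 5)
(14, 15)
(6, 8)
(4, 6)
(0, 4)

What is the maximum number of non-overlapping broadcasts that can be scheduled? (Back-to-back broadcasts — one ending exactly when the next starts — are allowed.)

5

Greedy by earliest finish: after sorting by end time, pick each interval compatible with the last pick.
Sorted by end: (0,4)  (0,5)  (4,6)  (6,8)  (7,10)  (8,14)  (14,15)
take (0,4); skip (0,5); take (4,6); take (6,8); take (8,14); take (14,15).
Selected 5 broadcasts.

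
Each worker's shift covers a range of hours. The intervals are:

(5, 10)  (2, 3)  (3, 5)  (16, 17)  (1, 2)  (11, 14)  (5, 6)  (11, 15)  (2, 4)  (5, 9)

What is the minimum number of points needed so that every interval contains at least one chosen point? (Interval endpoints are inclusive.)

Process intervals by earliest right end; each time one isn't hit yet, stab at its right endpoint.
Sorted: [1,2] [2,3] [2,4] [3,5] [5,6] [5,9] [5,10] [11,14] [11,15] [16,17]
{[1,2],[2,3],[2,4]} hit by 2; {[3,5],[5,6],[5,9],[5,10]} hit by 5; {[11,14],[11,15]} hit by 14; {[16,17]} hit by 17.
Points: 2, 5, 14, 17 (4 total).

4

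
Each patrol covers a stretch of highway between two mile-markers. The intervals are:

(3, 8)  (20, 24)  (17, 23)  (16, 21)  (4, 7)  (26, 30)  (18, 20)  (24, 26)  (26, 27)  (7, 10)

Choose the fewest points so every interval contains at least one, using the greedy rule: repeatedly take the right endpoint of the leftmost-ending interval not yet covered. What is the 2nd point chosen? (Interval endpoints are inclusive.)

Sorted: [4,7] [3,8] [7,10] [18,20] [16,21] [17,23] [20,24] [24,26] [26,27] [26,30]
{[4,7],[3,8],[7,10]} hit by 7; {[18,20],[16,21],[17,23],[20,24]} hit by 20; {[24,26],[26,27],[26,30]} hit by 26.
Points: 7, 20, 26 (3 total).

20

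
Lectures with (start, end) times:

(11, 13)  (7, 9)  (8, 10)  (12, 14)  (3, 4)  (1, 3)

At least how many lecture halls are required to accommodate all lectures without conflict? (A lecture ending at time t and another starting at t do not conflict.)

2

Count concurrent intervals with a sweep; the peak is the room count.
Events (time:±→running): 1:+→1 3:-→0 3:+→1 4:-→0 7:+→1 8:+→2 … peak 2.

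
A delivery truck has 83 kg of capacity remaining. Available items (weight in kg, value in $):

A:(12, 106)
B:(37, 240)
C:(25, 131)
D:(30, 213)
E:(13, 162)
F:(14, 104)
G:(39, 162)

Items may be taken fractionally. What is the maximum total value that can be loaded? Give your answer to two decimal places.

Sort by value per unit weight and fill in that order.
Ratios (sorted): E 12.46, A 8.83, F 7.43, D 7.10, B 6.49, C 5.24, G 4.15
take E (13 @ 162); take A (12 @ 106); take F (14 @ 104); take D (30 @ 213); take 14/37 of B → 90.81. Capacity used 83/83.
Total value = 675.81

675.81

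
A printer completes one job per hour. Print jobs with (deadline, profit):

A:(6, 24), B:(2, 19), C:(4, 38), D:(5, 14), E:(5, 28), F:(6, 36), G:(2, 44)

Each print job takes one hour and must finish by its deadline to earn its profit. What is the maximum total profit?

189

Take jobs in profit order; each goes to the latest open slot no later than its deadline.
By profit: G(d2,44), C(d4,38), F(d6,36), E(d5,28), A(d6,24), B(d2,19), D(d5,14)
G→slot 2; C→slot 4; F→slot 6; E→slot 5; A→slot 3; B→slot 1; D skipped.
Profit = 19 + 44 + 24 + 38 + 28 + 36 = 189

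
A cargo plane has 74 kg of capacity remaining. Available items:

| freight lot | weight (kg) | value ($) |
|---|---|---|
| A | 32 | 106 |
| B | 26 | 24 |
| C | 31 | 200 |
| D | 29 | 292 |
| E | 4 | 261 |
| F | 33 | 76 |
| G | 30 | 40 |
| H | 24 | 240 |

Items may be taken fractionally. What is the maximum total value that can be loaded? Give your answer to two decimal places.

902.68

Ratios (sorted): E 65.25, D 10.07, H 10.00, C 6.45, A 3.31, F 2.30, G 1.33, B 0.92
take E (4 @ 261); take D (29 @ 292); take H (24 @ 240); take 17/31 of C → 109.68. Capacity used 74/74.
Total value = 902.68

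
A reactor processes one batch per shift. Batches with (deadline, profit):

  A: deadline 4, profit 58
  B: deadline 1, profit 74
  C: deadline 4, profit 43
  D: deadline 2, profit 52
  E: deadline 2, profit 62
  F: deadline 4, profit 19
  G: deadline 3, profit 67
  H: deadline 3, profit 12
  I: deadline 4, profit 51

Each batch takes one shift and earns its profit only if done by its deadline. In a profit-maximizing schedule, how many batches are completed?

4

Sort by profit descending; place each in the latest free slot ≤ its deadline.
By profit: B(d1,74), G(d3,67), E(d2,62), A(d4,58), D(d2,52), I(d4,51), C(d4,43), F(d4,19), H(d3,12)
B→slot 1; G→slot 3; E→slot 2; A→slot 4; D skipped; I skipped; C skipped; F skipped; H skipped.
4 of 9 scheduled.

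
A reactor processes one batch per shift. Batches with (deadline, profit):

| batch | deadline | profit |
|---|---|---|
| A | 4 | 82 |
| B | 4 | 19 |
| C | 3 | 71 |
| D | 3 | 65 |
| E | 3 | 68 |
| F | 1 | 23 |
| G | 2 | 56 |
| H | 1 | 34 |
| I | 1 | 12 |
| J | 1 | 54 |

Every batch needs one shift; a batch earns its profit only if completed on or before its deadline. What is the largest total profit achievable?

Sort by profit descending; place each in the latest free slot ≤ its deadline.
Profit order: A=82 C=71 E=68 D=65 G=56 J=54 H=34 F=23 B=19 I=12
Assign: A→slot 4, C→slot 3, E→slot 2, D→slot 1, G skipped, J skipped, H skipped, F skipped, B skipped, I skipped.
Slots: [1:D] [2:E] [3:C] [4:A]
Profit = 65 + 68 + 71 + 82 = 286

286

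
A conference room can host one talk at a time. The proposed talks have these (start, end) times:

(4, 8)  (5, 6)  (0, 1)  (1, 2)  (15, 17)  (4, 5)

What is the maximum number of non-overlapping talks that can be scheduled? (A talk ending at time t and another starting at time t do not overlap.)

5

By end time: (0,1), (1,2), (4,5), (5,6), (4,8), (15,17).
Pick (0,1); next start ≥ 1 → (1,2); next start ≥ 2 → (4,5); next start ≥ 5 → (5,6); next start ≥ 6 → (15,17).
Selected 5 talks.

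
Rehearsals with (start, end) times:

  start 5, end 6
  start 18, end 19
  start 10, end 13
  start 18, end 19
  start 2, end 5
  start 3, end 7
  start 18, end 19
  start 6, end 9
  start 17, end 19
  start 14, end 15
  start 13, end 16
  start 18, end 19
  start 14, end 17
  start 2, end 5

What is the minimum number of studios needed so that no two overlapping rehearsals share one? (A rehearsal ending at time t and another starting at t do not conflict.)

Count concurrent intervals with a sweep; the peak is the room count.
Events (time:±→running): 2:+→1 2:+→2 3:+→3 5:-→2 5:-→1 5:+→2 6:-→1 6:+→2 7:-→1 9:-→0 10:+→1 13:-→0 13:+→1 14:+→2 14:+→3 15:-→2 16:-→1 17:-→0 17:+→1 18:+→2 18:+→3 18:+→4 18:+→5 … peak 5.

5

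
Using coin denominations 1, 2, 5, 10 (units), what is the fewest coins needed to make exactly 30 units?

3

Greedy: take as many of the largest coin as possible, then repeat with the remainder.
30 = 3×10
Total coins = 3 = 3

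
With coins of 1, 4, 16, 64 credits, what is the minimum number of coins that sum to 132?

3

132 − 2×64→4 − 1×4→0
Total coins = 2 + 1 = 3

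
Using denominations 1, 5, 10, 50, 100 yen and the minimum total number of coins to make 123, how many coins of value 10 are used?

123 = 1×100 + 2×10 + 3×1
Count of 10: 2

2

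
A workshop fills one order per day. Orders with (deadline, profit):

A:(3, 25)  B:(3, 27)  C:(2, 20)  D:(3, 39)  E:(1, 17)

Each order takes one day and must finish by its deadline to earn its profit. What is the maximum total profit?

91

Profit order: D=39 B=27 A=25 C=20 E=17
Assign: D→slot 3, B→slot 2, A→slot 1, C skipped, E skipped.
Slots: [1:A] [2:B] [3:D]
Profit = 25 + 27 + 39 = 91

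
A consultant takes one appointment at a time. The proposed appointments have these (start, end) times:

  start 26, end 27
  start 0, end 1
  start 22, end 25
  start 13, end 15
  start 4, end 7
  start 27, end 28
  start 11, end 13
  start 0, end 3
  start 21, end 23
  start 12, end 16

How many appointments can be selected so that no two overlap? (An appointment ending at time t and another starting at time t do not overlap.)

Greedy by earliest finish: after sorting by end time, pick each interval compatible with the last pick.
By end time: (0,1), (0,3), (4,7), (11,13), (13,15), (12,16), (21,23), (22,25), (26,27), (27,28).
Pick (0,1); next start ≥ 1 → (4,7); next start ≥ 7 → (11,13); next start ≥ 13 → (13,15); next start ≥ 15 → (21,23); next start ≥ 23 → (26,27); next start ≥ 27 → (27,28).
Selected 7 appointments.

7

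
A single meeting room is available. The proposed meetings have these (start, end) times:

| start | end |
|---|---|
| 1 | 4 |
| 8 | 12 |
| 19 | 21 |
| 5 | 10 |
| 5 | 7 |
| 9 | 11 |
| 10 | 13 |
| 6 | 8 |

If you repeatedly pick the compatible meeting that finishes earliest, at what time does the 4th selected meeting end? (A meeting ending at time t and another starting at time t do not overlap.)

Greedy by earliest finish: after sorting by end time, pick each interval compatible with the last pick.
By end time: (1,4), (5,7), (6,8), (5,10), (9,11), (8,12), (10,13), (19,21).
Pick (1,4); next start ≥ 4 → (5,7); next start ≥ 7 → (9,11); next start ≥ 11 → (19,21).
Selected: (1,4) (5,7) (9,11) (19,21)

21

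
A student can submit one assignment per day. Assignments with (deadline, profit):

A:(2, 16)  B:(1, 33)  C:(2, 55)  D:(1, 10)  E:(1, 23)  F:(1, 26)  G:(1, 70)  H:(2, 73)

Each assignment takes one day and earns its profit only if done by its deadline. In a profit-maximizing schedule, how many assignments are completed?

Sort by profit descending; place each in the latest free slot ≤ its deadline.
Profit order: H=73 G=70 C=55 B=33 F=26 E=23 A=16 D=10
Assign: H→slot 2, G→slot 1, C skipped, B skipped, F skipped, E skipped, A skipped, D skipped.
Slots: [1:G] [2:H]
2 of 8 scheduled.

2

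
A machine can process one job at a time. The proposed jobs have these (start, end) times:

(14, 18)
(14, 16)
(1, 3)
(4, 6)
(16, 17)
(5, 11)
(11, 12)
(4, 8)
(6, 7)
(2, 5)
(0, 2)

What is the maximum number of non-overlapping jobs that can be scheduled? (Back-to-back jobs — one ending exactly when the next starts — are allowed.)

Sorted by end: (0,2)  (1,3)  (2,5)  (4,6)  (6,7)  (4,8)  (5,11)  (11,12)  (14,16)  (16,17)  (14,18)
take (0,2); skip (1,3); take (2,5); take (6,7); take (11,12); take (14,16); take (16,17).
Selected 6 jobs.

6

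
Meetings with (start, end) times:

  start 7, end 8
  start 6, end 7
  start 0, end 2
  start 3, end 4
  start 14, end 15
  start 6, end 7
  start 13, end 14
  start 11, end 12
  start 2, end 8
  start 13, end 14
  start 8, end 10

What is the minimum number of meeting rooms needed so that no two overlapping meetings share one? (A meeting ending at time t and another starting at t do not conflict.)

starts: [0, 2, 3, 6, 6, 7, 8, 11, 13, 13, 14]
ends:   [2, 4, 7, 7, 8, 8, 10, 12, 14, 14, 15]
s0→1 e2→0 s2→1 s3→2 e4→1 s6→2 s6→3  — peak 3.

3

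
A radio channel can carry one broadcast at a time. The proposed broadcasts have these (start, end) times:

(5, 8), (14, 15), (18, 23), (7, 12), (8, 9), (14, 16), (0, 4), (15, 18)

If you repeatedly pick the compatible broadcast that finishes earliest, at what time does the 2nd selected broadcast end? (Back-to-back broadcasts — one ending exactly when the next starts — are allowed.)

By end time: (0,4), (5,8), (8,9), (7,12), (14,15), (14,16), (15,18), (18,23).
Pick (0,4); next start ≥ 4 → (5,8); next start ≥ 8 → (8,9); next start ≥ 9 → (14,15); next start ≥ 15 → (15,18); next start ≥ 18 → (18,23).
Selected: (0,4) (5,8) (8,9) (14,15) (15,18) (18,23)

8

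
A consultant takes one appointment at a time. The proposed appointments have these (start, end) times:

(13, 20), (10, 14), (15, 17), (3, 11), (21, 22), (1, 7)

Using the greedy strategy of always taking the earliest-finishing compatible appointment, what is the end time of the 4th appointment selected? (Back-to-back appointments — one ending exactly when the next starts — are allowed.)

22

Sort by end time and greedily take each interval whose start is ≥ the last chosen end.
By end time: (1,7), (3,11), (10,14), (15,17), (13,20), (21,22).
Pick (1,7); next start ≥ 7 → (10,14); next start ≥ 14 → (15,17); next start ≥ 17 → (21,22).
Selected: (1,7) (10,14) (15,17) (21,22)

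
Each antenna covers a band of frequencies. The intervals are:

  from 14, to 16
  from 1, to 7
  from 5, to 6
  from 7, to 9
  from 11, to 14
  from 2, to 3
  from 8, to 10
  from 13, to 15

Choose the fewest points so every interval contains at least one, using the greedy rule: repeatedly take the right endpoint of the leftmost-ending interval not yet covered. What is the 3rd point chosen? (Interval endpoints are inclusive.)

9

By right end: [2,3]  [5,6]  [1,7]  [7,9]  [8,10]  [11,14]  [13,15]  [14,16]
[2,3] uncovered → point at 3; [5,6] uncovered → point at 6; [7,9] uncovered → point at 9; [11,14] uncovered → point at 14.
Points: 3, 6, 9, 14 (4 total).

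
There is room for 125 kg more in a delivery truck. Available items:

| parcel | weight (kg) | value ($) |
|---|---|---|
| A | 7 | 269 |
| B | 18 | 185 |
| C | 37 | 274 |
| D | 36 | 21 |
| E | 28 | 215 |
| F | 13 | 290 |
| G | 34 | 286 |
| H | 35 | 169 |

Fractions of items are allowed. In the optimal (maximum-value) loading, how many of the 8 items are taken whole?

Order: A (269/7=38.43) > F (290/13=22.31) > B (185/18=10.28) > G (286/34=8.41) > E (215/28=7.68) > C (274/37=7.41) > H (169/35=4.83) > D (21/36=0.58)
Fill: take A (7 @ 269) → take F (13 @ 290) → take B (18 @ 185) → take G (34 @ 286) → take E (28 @ 215) → take 25/37 of C → 185.14; 125/125 used.
5 item(s) taken whole; one partial (take 25/37 of C).

5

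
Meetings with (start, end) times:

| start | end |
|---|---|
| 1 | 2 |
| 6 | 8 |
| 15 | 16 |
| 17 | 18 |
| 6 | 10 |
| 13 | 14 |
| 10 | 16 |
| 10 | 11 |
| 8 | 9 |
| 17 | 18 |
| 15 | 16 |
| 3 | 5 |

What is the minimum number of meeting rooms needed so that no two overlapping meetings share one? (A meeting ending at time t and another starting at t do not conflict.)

Events (time:±→running): 1:+→1 2:-→0 3:+→1 5:-→0 6:+→1 6:+→2 8:-→1 8:+→2 9:-→1 10:-→0 10:+→1 10:+→2 11:-→1 13:+→2 14:-→1 15:+→2 15:+→3 … peak 3.

3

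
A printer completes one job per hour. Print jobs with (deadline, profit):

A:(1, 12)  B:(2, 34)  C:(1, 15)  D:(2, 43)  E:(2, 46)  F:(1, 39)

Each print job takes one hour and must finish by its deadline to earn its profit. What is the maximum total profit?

Sort by profit descending; place each in the latest free slot ≤ its deadline.
Profit order: E=46 D=43 F=39 B=34 C=15 A=12
Assign: E→slot 2, D→slot 1, F skipped, B skipped, C skipped, A skipped.
Slots: [1:D] [2:E]
Profit = 43 + 46 = 89

89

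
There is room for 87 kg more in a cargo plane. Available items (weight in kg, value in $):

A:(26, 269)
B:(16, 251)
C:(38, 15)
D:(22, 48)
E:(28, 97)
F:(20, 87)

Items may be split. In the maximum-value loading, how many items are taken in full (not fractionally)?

3

Ratios (sorted): B 15.69, A 10.35, F 4.35, E 3.46, D 2.18, C 0.39
take B (16 @ 251); take A (26 @ 269); take F (20 @ 87); take 25/28 of E → 86.61. Capacity used 87/87.
3 item(s) taken whole; one partial (take 25/28 of E).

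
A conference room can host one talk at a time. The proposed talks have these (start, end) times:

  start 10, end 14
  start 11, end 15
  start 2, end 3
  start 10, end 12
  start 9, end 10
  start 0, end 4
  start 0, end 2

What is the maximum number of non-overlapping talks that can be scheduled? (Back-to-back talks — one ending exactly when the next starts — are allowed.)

4

By end time: (0,2), (2,3), (0,4), (9,10), (10,12), (10,14), (11,15).
Pick (0,2); next start ≥ 2 → (2,3); next start ≥ 3 → (9,10); next start ≥ 10 → (10,12).
Selected 4 talks.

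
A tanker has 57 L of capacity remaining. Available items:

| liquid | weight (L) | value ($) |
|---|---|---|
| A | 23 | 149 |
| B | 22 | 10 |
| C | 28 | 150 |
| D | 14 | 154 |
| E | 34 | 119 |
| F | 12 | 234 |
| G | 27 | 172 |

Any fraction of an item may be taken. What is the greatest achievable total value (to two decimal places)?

Sort by value per unit weight and fill in that order.
Ratios (sorted): F 19.50, D 11.00, A 6.48, G 6.37, C 5.36, E 3.50, B 0.45
take F (12 @ 234); take D (14 @ 154); take A (23 @ 149); take 8/27 of G → 50.96. Capacity used 57/57.
Total value = 587.96

587.96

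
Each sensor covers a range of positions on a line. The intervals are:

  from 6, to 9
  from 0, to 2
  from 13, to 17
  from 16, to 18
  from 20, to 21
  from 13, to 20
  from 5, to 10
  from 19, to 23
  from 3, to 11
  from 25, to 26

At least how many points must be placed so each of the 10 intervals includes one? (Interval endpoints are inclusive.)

Sorted: [0,2] [6,9] [5,10] [3,11] [13,17] [16,18] [13,20] [20,21] [19,23] [25,26]
{[0,2]} hit by 2; {[6,9],[5,10],[3,11]} hit by 9; {[13,17],[16,18],[13,20]} hit by 17; {[20,21],[19,23]} hit by 21; {[25,26]} hit by 26.
Points: 2, 9, 17, 21, 26 (5 total).

5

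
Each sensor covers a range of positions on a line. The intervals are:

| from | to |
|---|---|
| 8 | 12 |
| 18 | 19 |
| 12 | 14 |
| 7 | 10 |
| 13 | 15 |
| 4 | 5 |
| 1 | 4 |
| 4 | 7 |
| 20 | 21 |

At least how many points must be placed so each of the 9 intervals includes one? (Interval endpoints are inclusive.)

Sort by right endpoint; whenever an interval is uncovered, place a point at its right end.
By right end: [1,4]  [4,5]  [4,7]  [7,10]  [8,12]  [12,14]  [13,15]  [18,19]  [20,21]
[1,4] uncovered → point at 4; [7,10] uncovered → point at 10; [12,14] uncovered → point at 14; [18,19] uncovered → point at 19; [20,21] uncovered → point at 21.
Points: 4, 10, 14, 19, 21 (5 total).

5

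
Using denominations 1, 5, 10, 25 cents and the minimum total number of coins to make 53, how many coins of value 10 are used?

Greedy: take as many of the largest coin as possible, then repeat with the remainder.
53 − 2×25→3 − 3×1→0
Count of 10: 0

0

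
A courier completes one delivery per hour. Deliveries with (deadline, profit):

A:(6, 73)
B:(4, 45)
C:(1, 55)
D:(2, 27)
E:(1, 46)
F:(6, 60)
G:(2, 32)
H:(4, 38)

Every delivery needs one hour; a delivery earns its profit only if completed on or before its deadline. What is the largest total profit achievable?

By profit: A(d6,73), F(d6,60), C(d1,55), E(d1,46), B(d4,45), H(d4,38), G(d2,32), D(d2,27)
A→slot 6; F→slot 5; C→slot 1; E skipped; B→slot 4; H→slot 3; G→slot 2; D skipped.
Profit = 55 + 32 + 38 + 45 + 60 + 73 = 303

303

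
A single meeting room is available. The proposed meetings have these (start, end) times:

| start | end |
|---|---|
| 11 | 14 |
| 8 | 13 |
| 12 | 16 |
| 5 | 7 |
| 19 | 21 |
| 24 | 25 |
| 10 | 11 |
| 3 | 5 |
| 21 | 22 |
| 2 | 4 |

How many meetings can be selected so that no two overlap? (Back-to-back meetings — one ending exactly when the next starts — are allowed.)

7

Order by finish time; keep every interval that doesn't clash with the previous kept one.
Sorted by end: (2,4)  (3,5)  (5,7)  (10,11)  (8,13)  (11,14)  (12,16)  (19,21)  (21,22)  (24,25)
take (2,4); skip (3,5); take (5,7); take (10,11); take (11,14); take (19,21); take (21,22); take (24,25).
Selected 7 meetings.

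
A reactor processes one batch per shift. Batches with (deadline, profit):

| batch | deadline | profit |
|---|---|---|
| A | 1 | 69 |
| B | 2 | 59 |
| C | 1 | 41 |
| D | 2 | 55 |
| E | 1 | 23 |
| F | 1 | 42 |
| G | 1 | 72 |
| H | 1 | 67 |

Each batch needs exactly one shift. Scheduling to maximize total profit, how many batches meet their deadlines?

2

Sort by profit descending; place each in the latest free slot ≤ its deadline.
Profit order: G=72 A=69 H=67 B=59 D=55 F=42 C=41 E=23
Assign: G→slot 1, A skipped, H skipped, B→slot 2, D skipped, F skipped, C skipped, E skipped.
Slots: [1:G] [2:B]
2 of 8 scheduled.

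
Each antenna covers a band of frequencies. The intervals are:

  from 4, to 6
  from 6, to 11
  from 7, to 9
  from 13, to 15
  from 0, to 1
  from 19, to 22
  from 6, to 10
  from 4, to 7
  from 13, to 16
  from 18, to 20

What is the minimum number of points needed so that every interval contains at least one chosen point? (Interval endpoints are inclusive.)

By right end: [0,1]  [4,6]  [4,7]  [7,9]  [6,10]  [6,11]  [13,15]  [13,16]  [18,20]  [19,22]
[0,1] uncovered → point at 1; [4,6] uncovered → point at 6; [7,9] uncovered → point at 9; [13,15] uncovered → point at 15; [18,20] uncovered → point at 20.
Points: 1, 6, 9, 15, 20 (5 total).

5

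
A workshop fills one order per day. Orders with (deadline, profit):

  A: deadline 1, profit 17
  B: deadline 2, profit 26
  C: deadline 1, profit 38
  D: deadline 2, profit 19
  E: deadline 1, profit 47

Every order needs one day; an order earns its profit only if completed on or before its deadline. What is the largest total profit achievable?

Take jobs in profit order; each goes to the latest open slot no later than its deadline.
Profit order: E=47 C=38 B=26 D=19 A=17
Assign: E→slot 1, C skipped, B→slot 2, D skipped, A skipped.
Slots: [1:E] [2:B]
Profit = 47 + 26 = 73

73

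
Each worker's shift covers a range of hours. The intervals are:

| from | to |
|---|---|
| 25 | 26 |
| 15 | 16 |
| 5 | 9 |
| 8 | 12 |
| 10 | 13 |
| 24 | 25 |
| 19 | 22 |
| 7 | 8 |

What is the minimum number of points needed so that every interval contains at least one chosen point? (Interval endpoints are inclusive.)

Sort by right endpoint; whenever an interval is uncovered, place a point at its right end.
By right end: [7,8]  [5,9]  [8,12]  [10,13]  [15,16]  [19,22]  [24,25]  [25,26]
[7,8] uncovered → point at 8; [10,13] uncovered → point at 13; [15,16] uncovered → point at 16; [19,22] uncovered → point at 22; [24,25] uncovered → point at 25.
Points: 8, 13, 16, 22, 25 (5 total).

5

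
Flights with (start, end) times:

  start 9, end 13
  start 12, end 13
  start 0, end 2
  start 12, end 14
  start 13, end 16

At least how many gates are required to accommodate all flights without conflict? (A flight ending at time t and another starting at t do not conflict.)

The answer is the maximum number of intervals overlapping at any instant.
starts: [0, 9, 12, 12, 13]
ends:   [2, 13, 13, 14, 16]
s0→1 e2→0 s9→1 s12→2 s12→3  — peak 3.

3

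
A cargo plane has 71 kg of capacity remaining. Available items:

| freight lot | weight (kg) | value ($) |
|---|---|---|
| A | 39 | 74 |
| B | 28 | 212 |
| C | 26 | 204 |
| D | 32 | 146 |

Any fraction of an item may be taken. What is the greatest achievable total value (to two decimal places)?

493.56

Sort by value per unit weight and fill in that order.
Ratios (sorted): C 7.85, B 7.57, D 4.56, A 1.90
take C (26 @ 204); take B (28 @ 212); take 17/32 of D → 77.56. Capacity used 71/71.
Total value = 493.56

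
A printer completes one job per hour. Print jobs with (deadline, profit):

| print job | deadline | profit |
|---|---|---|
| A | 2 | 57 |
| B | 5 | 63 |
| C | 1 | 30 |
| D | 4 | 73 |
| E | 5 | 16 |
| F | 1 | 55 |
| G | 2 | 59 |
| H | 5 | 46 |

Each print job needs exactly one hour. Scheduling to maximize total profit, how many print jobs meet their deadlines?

5

By profit: D(d4,73), B(d5,63), G(d2,59), A(d2,57), F(d1,55), H(d5,46), C(d1,30), E(d5,16)
D→slot 4; B→slot 5; G→slot 2; A→slot 1; F skipped; H→slot 3; C skipped; E skipped.
5 of 8 scheduled.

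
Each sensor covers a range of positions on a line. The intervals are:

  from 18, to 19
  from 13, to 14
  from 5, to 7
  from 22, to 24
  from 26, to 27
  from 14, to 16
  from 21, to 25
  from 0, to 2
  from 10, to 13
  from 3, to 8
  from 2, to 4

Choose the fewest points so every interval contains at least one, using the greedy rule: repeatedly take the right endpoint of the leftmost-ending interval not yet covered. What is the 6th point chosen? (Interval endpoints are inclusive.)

By right end: [0,2]  [2,4]  [5,7]  [3,8]  [10,13]  [13,14]  [14,16]  [18,19]  [22,24]  [21,25]  [26,27]
[0,2] uncovered → point at 2; [5,7] uncovered → point at 7; [10,13] uncovered → point at 13; [14,16] uncovered → point at 16; [18,19] uncovered → point at 19; [22,24] uncovered → point at 24; [26,27] uncovered → point at 27.
Points: 2, 7, 13, 16, 19, 24, 27 (7 total).

24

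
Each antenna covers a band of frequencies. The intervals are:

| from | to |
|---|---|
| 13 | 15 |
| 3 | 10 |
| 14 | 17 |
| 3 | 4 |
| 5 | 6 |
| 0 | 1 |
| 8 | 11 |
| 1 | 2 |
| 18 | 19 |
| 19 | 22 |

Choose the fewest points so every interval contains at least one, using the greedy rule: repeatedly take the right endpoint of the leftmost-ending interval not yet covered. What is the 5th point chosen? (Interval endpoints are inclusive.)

15

Process intervals by earliest right end; each time one isn't hit yet, stab at its right endpoint.
Sorted: [0,1] [1,2] [3,4] [5,6] [3,10] [8,11] [13,15] [14,17] [18,19] [19,22]
{[0,1],[1,2]} hit by 1; {[3,4]} hit by 4; {[5,6],[3,10]} hit by 6; {[8,11]} hit by 11; {[13,15],[14,17]} hit by 15; {[18,19],[19,22]} hit by 19.
Points: 1, 4, 6, 11, 15, 19 (6 total).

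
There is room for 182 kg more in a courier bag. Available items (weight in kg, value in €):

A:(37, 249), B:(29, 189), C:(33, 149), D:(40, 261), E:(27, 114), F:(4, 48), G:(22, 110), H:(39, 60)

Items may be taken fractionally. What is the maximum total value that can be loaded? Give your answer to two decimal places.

Order: F (48/4=12.00) > A (249/37=6.73) > D (261/40=6.53) > B (189/29=6.52) > G (110/22=5.00) > C (149/33=4.52) > E (114/27=4.22) > H (60/39=1.54)
Fill: take F (4 @ 48) → take A (37 @ 249) → take D (40 @ 261) → take B (29 @ 189) → take G (22 @ 110) → take C (33 @ 149) → take 17/27 of E → 71.78; 182/182 used.
Total value = 1077.78

1077.78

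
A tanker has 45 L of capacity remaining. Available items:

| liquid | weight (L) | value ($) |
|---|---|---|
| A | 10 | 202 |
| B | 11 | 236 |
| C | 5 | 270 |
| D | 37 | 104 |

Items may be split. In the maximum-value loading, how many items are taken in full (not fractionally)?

3

Greedy by value/weight ratio, highest first.
Ratios (sorted): C 54.00, B 21.45, A 20.20, D 2.81
take C (5 @ 270); take B (11 @ 236); take A (10 @ 202); take 19/37 of D → 53.41. Capacity used 45/45.
3 item(s) taken whole; one partial (take 19/37 of D).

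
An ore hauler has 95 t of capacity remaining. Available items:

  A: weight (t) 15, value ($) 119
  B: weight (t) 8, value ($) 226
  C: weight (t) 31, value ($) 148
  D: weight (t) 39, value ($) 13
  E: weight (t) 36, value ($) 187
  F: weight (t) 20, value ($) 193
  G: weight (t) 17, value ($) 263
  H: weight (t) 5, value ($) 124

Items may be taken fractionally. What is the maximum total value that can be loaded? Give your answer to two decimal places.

Ratios (sorted): B 28.25, H 24.80, G 15.47, F 9.65, A 7.93, E 5.19, C 4.77, D 0.33
take B (8 @ 226); take H (5 @ 124); take G (17 @ 263); take F (20 @ 193); take A (15 @ 119); take 30/36 of E → 155.83. Capacity used 95/95.
Total value = 1080.83

1080.83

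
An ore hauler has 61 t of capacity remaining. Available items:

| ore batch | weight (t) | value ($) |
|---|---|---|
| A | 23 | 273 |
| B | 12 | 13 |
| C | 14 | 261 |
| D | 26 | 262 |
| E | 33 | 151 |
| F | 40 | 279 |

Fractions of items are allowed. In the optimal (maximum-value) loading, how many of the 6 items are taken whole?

2

Ratios (sorted): C 18.64, A 11.87, D 10.08, F 6.97, E 4.58, B 1.08
take C (14 @ 261); take A (23 @ 273); take 24/26 of D → 241.85. Capacity used 61/61.
2 item(s) taken whole; one partial (take 24/26 of D).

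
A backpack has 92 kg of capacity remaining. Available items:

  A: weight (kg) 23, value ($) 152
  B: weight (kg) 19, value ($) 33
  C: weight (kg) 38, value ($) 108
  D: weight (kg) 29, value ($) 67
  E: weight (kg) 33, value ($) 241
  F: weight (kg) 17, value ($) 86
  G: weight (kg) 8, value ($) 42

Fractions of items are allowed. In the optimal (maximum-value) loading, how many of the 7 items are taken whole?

Sort by value per unit weight and fill in that order.
Order: E (241/33=7.30) > A (152/23=6.61) > G (42/8=5.25) > F (86/17=5.06) > C (108/38=2.84) > D (67/29=2.31) > B (33/19=1.74)
Fill: take E (33 @ 241) → take A (23 @ 152) → take G (8 @ 42) → take F (17 @ 86) → take 11/38 of C → 31.26; 92/92 used.
4 item(s) taken whole; one partial (take 11/38 of C).

4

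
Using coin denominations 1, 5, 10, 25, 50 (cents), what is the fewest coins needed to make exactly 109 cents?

Greedy: take as many of the largest coin as possible, then repeat with the remainder.
109 = 2×50 + 1×5 + 4×1
Total coins = 2 + 1 + 4 = 7

7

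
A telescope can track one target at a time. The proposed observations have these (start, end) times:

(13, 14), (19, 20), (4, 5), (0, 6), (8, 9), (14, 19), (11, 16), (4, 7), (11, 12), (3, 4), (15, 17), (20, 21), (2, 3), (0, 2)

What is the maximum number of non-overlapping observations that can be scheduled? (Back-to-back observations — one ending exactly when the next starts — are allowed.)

10

Sort by end time and greedily take each interval whose start is ≥ the last chosen end.
By end time: (0,2), (2,3), (3,4), (4,5), (0,6), (4,7), (8,9), (11,12), (13,14), (11,16), (15,17), (14,19), (19,20), (20,21).
Pick (0,2); next start ≥ 2 → (2,3); next start ≥ 3 → (3,4); next start ≥ 4 → (4,5); next start ≥ 5 → (8,9); next start ≥ 9 → (11,12); next start ≥ 12 → (13,14); next start ≥ 14 → (15,17); next start ≥ 17 → (19,20); next start ≥ 20 → (20,21).
Selected 10 observations.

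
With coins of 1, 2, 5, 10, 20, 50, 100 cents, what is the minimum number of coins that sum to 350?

4

350 = 3×100 + 1×50
Total coins = 3 + 1 = 4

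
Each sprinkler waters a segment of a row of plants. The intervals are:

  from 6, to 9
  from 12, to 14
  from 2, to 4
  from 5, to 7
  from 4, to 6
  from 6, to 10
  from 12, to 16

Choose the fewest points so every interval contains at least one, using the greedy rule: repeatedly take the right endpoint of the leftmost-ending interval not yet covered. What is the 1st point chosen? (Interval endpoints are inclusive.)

By right end: [2,4]  [4,6]  [5,7]  [6,9]  [6,10]  [12,14]  [12,16]
[2,4] uncovered → point at 4; [5,7] uncovered → point at 7; [12,14] uncovered → point at 14.
Points: 4, 7, 14 (3 total).

4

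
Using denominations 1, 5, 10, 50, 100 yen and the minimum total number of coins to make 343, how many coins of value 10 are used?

4

Use the largest denomination that fits, subtract, and repeat.
343 = 3×100 + 4×10 + 3×1
Count of 10: 4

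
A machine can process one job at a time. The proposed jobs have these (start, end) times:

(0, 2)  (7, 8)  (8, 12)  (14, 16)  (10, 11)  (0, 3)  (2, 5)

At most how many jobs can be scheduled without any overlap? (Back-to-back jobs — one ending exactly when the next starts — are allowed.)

By end time: (0,2), (0,3), (2,5), (7,8), (10,11), (8,12), (14,16).
Pick (0,2); next start ≥ 2 → (2,5); next start ≥ 5 → (7,8); next start ≥ 8 → (10,11); next start ≥ 11 → (14,16).
Selected 5 jobs.

5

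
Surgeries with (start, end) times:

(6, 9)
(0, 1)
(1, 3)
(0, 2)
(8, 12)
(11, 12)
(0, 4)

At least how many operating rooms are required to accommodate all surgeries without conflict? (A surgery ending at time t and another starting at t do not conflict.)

starts: [0, 0, 0, 1, 6, 8, 11]
ends:   [1, 2, 3, 4, 9, 12, 12]
s0→1 s0→2 s0→3  — peak 3.

3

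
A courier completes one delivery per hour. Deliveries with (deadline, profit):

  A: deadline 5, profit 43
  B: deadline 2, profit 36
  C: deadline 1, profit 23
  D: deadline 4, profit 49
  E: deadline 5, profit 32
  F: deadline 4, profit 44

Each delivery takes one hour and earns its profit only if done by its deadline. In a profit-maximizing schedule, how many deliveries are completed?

5

Profit order: D=49 F=44 A=43 B=36 E=32 C=23
Assign: D→slot 4, F→slot 3, A→slot 5, B→slot 2, E→slot 1, C skipped.
Slots: [1:E] [2:B] [3:F] [4:D] [5:A]
5 of 6 scheduled.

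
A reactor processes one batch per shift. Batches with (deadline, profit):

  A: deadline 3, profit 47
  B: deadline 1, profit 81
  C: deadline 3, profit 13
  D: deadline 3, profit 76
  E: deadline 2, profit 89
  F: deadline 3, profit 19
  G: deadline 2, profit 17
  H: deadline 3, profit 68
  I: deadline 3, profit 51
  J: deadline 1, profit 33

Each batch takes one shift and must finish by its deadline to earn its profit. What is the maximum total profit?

Profit order: E=89 B=81 D=76 H=68 I=51 A=47 J=33 F=19 G=17 C=13
Assign: E→slot 2, B→slot 1, D→slot 3, H skipped, I skipped, A skipped, J skipped, F skipped, G skipped, C skipped.
Slots: [1:B] [2:E] [3:D]
Profit = 81 + 89 + 76 = 246

246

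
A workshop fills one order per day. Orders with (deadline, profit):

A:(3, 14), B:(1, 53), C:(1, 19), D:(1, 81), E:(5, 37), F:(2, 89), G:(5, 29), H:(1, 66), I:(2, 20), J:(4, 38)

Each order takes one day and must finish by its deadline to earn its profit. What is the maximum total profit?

274

By profit: F(d2,89), D(d1,81), H(d1,66), B(d1,53), J(d4,38), E(d5,37), G(d5,29), I(d2,20), C(d1,19), A(d3,14)
F→slot 2; D→slot 1; H skipped; B skipped; J→slot 4; E→slot 5; G→slot 3; I skipped; C skipped; A skipped.
Profit = 81 + 89 + 29 + 38 + 37 = 274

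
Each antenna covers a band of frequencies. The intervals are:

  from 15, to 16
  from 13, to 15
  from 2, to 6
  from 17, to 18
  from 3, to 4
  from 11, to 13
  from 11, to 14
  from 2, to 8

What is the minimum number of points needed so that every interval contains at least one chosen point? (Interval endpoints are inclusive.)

Sort by right endpoint; whenever an interval is uncovered, place a point at its right end.
By right end: [3,4]  [2,6]  [2,8]  [11,13]  [11,14]  [13,15]  [15,16]  [17,18]
[3,4] uncovered → point at 4; [11,13] uncovered → point at 13; [15,16] uncovered → point at 16; [17,18] uncovered → point at 18.
Points: 4, 13, 16, 18 (4 total).

4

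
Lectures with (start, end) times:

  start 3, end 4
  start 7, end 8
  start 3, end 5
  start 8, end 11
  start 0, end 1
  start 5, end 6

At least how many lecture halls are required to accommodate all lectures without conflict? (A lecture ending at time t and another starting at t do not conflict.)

2

Events (time:±→running): 0:+→1 1:-→0 3:+→1 3:+→2 … peak 2.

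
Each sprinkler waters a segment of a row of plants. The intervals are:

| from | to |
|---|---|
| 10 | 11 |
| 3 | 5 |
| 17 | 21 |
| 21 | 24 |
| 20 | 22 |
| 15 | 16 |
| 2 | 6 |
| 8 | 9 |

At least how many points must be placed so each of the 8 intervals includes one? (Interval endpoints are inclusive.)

Sort by right endpoint; whenever an interval is uncovered, place a point at its right end.
By right end: [3,5]  [2,6]  [8,9]  [10,11]  [15,16]  [17,21]  [20,22]  [21,24]
[3,5] uncovered → point at 5; [8,9] uncovered → point at 9; [10,11] uncovered → point at 11; [15,16] uncovered → point at 16; [17,21] uncovered → point at 21.
Points: 5, 9, 11, 16, 21 (5 total).

5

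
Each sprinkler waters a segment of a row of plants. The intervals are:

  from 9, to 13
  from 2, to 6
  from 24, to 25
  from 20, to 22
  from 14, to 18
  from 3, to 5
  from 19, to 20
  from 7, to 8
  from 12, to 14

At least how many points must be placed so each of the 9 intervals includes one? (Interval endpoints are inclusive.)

6

Process intervals by earliest right end; each time one isn't hit yet, stab at its right endpoint.
Sorted: [3,5] [2,6] [7,8] [9,13] [12,14] [14,18] [19,20] [20,22] [24,25]
{[3,5],[2,6]} hit by 5; {[7,8]} hit by 8; {[9,13],[12,14]} hit by 13; {[14,18]} hit by 18; {[19,20],[20,22]} hit by 20; {[24,25]} hit by 25.
Points: 5, 8, 13, 18, 20, 25 (6 total).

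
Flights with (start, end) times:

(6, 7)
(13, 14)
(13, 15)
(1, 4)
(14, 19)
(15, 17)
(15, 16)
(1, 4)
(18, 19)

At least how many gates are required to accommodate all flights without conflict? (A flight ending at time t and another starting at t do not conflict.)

3

starts: [1, 1, 6, 13, 13, 14, 15, 15, 18]
ends:   [4, 4, 7, 14, 15, 16, 17, 19, 19]
s1→1 s1→2 e4→1 e4→0 s6→1 e7→0 s13→1 s13→2 e14→1 s14→2 e15→1 s15→2 s15→3  — peak 3.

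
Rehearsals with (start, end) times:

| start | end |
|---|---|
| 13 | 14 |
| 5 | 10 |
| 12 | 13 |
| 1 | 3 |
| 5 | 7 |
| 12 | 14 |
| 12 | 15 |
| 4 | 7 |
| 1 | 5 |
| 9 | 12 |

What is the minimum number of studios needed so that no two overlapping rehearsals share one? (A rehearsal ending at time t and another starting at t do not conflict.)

3

Events (time:±→running): 1:+→1 1:+→2 3:-→1 4:+→2 5:-→1 5:+→2 5:+→3 … peak 3.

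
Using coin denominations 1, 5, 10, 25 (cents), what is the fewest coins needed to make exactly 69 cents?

Use the largest denomination that fits, subtract, and repeat.
69 − 2×25→19 − 1×10→9 − 1×5→4 − 4×1→0
Total coins = 2 + 1 + 1 + 4 = 8

8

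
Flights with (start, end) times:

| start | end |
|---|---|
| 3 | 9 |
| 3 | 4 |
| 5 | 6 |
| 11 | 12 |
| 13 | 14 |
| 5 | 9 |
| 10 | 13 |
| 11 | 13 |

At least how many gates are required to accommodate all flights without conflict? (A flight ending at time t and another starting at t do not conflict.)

3

Events (time:±→running): 3:+→1 3:+→2 4:-→1 5:+→2 5:+→3 … peak 3.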